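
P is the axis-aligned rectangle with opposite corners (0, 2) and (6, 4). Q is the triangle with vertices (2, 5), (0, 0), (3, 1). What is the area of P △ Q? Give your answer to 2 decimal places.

13.30

|P| = 12, |Q| = 6.5, |P∩Q| = 2.6.
|P △ Q| = |P| + |Q| − 2·|P∩Q| = 12 + 6.5 − 5.2 = 13.30.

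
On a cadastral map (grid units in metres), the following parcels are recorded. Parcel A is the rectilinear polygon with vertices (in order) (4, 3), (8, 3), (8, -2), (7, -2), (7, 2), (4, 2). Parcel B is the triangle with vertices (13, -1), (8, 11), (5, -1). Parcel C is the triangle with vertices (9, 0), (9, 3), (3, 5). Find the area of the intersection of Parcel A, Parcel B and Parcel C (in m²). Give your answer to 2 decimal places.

2.63

The intersection is the polygon with vertices (8,0.833), (7,1.667), (7,2), (6.6,2), (5.897,2.586), (6,3), (8,3).
By the shoelace formula its area is 2.63.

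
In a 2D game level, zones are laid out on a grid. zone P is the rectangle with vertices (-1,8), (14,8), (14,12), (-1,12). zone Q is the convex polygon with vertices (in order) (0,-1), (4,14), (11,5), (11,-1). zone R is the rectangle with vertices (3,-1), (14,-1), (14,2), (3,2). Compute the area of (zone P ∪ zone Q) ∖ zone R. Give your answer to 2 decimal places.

|zone P ∪ zone Q| = 146.7889.
|(zone P ∪ zone Q) ∩ zone R| = 24.
|(zone P ∪ zone Q) ∖ zone R| = 146.7889 − 24 = 122.79.

122.79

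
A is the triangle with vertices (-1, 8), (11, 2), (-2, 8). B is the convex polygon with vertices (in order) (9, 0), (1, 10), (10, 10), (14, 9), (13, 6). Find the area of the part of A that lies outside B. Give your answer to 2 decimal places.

2.35

|A| = 3, |A∩B| = 0.6536.
|A ∖ B| = |A| − |A∩B| = 3 − 0.6536 = 2.35.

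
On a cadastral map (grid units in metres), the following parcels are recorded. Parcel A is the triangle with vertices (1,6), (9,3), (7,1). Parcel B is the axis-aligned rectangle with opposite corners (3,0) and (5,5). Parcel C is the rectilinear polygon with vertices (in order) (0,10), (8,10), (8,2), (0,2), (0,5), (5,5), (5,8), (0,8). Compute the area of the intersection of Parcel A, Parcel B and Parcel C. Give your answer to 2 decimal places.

The intersection is the polygon with vertices (5,2.667), (3,4.333), (3,5), (3.667,5), (5,4.5).
By the shoelace formula its area is 2.67.

2.67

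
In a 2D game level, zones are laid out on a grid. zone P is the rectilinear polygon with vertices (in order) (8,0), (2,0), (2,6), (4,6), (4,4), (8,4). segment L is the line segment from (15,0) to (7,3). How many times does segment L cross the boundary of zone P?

1

The segment meets the boundary at (8,2.625).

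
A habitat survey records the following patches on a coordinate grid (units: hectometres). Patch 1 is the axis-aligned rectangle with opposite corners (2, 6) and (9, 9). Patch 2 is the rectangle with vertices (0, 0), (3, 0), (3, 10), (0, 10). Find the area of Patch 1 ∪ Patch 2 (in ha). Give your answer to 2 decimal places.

By inclusion–exclusion:
Individual areas: |Patch 1| = 21, |Patch 2| = 30.
|Patch 1∩Patch 2|: x∈[2,3], y∈[6,9] → 1·3 = 3.
|Patch 1 ∪ Patch 2| = 51 − 3 = 48.00.

48.00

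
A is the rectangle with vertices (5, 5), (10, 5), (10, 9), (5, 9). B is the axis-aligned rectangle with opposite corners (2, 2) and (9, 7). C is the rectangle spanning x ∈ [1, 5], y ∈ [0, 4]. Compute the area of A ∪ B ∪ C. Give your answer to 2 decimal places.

By inclusion–exclusion:
Individual areas: |A| = 20, |B| = 35, |C| = 16.
|A∩B|: x∈[5,9], y∈[5,7] → 4·2 = 8.
|A∩C| = 0 (no overlap).
|B∩C|: x∈[2,5], y∈[2,4] → 3·2 = 6.
|A∩B∩C| = 0.
|A ∪ B ∪ C| = 71 − 14 + 0 = 57.00.

57.00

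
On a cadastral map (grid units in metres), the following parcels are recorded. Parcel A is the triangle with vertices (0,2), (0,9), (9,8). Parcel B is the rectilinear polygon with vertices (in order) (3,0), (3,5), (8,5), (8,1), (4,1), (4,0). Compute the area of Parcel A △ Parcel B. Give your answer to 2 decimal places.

|Parcel A| = 31.5, |Parcel B| = 21, |Parcel A∩Parcel B| = 0.75.
|Parcel A △ Parcel B| = |Parcel A| + |Parcel B| − 2·|Parcel A∩Parcel B| = 31.5 + 21 − 1.5 = 51.00.

51.00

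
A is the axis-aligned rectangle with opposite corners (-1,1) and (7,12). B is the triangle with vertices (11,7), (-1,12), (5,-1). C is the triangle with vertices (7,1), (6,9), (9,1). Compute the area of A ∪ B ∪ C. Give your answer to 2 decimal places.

By inclusion–exclusion:
Individual areas: |A| = 88, |B| = 63, |C| = 8.
|A∩B| = 46.5769.
|A∩C| = 2.6667.
|B∩C| = 5.3651.
|A∩B∩C| = 2.6429.
|A ∪ B ∪ C| = 159 − 54.6087 + 2.6429 = 107.03.

107.03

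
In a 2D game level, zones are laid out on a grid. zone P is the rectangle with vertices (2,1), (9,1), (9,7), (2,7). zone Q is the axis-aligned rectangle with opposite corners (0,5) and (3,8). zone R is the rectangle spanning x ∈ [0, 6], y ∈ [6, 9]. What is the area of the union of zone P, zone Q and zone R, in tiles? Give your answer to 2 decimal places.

By inclusion–exclusion:
Individual areas: |zone P| = 42, |zone Q| = 9, |zone R| = 18.
|zone P∩zone Q|: x∈[2,3], y∈[5,7] → 1·2 = 2.
|zone P∩zone R|: x∈[2,6], y∈[6,7] → 4·1 = 4.
|zone Q∩zone R|: x∈[0,3], y∈[6,8] → 3·2 = 6.
|zone P∩zone Q∩zone R| = 1.
|zone P ∪ zone Q ∪ zone R| = 69 − 12 + 1 = 58.00.

58.00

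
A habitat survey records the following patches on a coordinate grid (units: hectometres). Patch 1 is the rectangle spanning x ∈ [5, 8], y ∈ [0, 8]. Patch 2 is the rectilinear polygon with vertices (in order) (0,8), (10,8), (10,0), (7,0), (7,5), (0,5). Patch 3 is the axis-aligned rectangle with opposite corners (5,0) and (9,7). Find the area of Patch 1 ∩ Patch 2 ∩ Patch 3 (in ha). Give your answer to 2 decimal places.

The intersection is the polygon with vertices (7,0), (7,5), (5,5), (5,7), (8,7), (8,0).
By the shoelace formula its area is 11.00.

11.00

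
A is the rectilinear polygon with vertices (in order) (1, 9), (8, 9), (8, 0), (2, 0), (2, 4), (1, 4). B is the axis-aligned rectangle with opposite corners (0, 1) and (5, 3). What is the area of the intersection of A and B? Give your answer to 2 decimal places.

6.00

The intersection is the polygon with vertices (2,3), (5,3), (5,1), (2,1).
By the shoelace formula its area is 6.00.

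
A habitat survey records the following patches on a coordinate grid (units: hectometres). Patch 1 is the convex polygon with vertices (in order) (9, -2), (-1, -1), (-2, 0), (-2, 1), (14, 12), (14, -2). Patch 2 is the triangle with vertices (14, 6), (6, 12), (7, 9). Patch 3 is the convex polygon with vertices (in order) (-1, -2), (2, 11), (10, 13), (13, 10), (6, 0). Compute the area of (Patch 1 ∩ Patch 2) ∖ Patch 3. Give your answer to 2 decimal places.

|Patch 1 ∩ Patch 2| = 3.6063.
|(Patch 1 ∩ Patch 2) ∩ Patch 3| = 2.4357.
|(Patch 1 ∩ Patch 2) ∖ Patch 3| = 3.6063 − 2.4357 = 1.17.

1.17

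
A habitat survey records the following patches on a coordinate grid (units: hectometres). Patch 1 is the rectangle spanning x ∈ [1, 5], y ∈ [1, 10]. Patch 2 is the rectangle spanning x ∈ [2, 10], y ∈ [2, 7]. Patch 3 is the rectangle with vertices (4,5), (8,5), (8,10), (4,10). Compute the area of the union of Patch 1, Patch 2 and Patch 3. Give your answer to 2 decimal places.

70.00

By inclusion–exclusion:
Individual areas: |Patch 1| = 36, |Patch 2| = 40, |Patch 3| = 20.
|Patch 1∩Patch 2|: x∈[2,5], y∈[2,7] → 3·5 = 15.
|Patch 1∩Patch 3|: x∈[4,5], y∈[5,10] → 1·5 = 5.
|Patch 2∩Patch 3|: x∈[4,8], y∈[5,7] → 4·2 = 8.
|Patch 1∩Patch 2∩Patch 3| = 2.
|Patch 1 ∪ Patch 2 ∪ Patch 3| = 96 − 28 + 2 = 70.00.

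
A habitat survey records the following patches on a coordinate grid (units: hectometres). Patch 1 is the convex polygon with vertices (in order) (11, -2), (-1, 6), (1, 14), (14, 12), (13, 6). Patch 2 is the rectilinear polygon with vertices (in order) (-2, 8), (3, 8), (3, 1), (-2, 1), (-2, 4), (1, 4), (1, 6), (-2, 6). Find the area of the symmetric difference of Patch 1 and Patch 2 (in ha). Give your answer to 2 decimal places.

|Patch 1| = 152, |Patch 2| = 29, |Patch 1∩Patch 2| = 11.5.
|Patch 1 △ Patch 2| = |Patch 1| + |Patch 2| − 2·|Patch 1∩Patch 2| = 152 + 29 − 23 = 158.00.

158.00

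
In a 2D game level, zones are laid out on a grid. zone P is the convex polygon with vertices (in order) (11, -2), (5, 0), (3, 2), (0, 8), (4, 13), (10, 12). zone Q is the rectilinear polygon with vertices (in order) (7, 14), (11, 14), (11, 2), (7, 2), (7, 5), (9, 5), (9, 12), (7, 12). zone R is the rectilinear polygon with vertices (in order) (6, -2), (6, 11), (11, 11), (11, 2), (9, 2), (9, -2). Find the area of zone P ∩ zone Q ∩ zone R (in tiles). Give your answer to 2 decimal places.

18.54

The intersection is the polygon with vertices (10.714,2), (9,2), (7,2), (7,5), (9,5), (9,11), (10.071,11).
By the shoelace formula its area is 18.54.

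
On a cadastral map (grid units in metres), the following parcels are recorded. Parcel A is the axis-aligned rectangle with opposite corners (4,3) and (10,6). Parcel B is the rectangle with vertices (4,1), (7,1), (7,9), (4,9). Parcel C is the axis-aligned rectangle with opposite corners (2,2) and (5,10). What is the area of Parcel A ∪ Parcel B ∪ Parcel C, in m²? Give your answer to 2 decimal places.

By inclusion–exclusion:
Individual areas: |Parcel A| = 18, |Parcel B| = 24, |Parcel C| = 24.
|Parcel A∩Parcel B|: x∈[4,7], y∈[3,6] → 3·3 = 9.
|Parcel A∩Parcel C|: x∈[4,5], y∈[3,6] → 1·3 = 3.
|Parcel B∩Parcel C|: x∈[4,5], y∈[2,9] → 1·7 = 7.
|Parcel A∩Parcel B∩Parcel C| = 3.
|Parcel A ∪ Parcel B ∪ Parcel C| = 66 − 19 + 3 = 50.00.

50.00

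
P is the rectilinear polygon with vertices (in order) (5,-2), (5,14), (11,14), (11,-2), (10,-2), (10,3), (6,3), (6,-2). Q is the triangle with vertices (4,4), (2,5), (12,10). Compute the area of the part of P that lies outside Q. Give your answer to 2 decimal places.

|P| = 76, |P∩Q| = 6.
|P ∖ Q| = |P| − |P∩Q| = 76 − 6 = 70.00.

70.00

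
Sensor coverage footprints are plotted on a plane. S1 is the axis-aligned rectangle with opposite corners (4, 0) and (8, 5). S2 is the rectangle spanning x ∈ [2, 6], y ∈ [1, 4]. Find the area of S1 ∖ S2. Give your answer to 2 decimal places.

14.00

|S1∩S2|: x∈[4,6], y∈[1,4] → 2·3 = 6.
|S1| = 20.
|S1 ∖ S2| = |S1| − |S1∩S2| = 20 − 6 = 14.00.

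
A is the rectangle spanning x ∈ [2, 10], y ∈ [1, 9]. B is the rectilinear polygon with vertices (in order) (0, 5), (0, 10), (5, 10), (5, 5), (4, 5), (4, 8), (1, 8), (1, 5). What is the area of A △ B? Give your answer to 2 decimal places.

68.00

|A| = 64, |B| = 16, |A∩B| = 6.
|A △ B| = |A| + |B| − 2·|A∩B| = 64 + 16 − 12 = 68.00.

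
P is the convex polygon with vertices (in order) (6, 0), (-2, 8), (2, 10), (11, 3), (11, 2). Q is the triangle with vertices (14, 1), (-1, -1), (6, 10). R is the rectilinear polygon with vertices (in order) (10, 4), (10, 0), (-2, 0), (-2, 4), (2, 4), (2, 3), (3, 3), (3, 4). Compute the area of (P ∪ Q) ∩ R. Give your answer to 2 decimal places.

34.57

|P ∪ Q| = 95.8934.
|(P ∪ Q) ∩ R| = 34.57.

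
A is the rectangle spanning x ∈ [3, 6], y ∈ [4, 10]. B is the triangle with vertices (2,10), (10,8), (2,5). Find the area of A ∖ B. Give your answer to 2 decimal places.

7.69

|A| = 18, |A∩B| = 10.3125.
|A ∖ B| = |A| − |A∩B| = 18 − 10.3125 = 7.69.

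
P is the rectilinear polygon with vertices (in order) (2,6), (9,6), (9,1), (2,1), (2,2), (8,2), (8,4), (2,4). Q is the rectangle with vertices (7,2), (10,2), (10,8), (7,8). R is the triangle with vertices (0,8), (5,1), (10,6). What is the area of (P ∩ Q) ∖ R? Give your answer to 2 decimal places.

2.50

|P ∩ Q| = 6.
|(P ∩ Q) ∩ R| = 3.5.
|(P ∩ Q) ∖ R| = 6 − 3.5 = 2.50.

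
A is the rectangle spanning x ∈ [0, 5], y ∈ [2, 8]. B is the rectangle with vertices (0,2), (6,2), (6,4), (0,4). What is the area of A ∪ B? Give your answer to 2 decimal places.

32.00

By inclusion–exclusion:
Individual areas: |A| = 30, |B| = 12.
|A∩B|: x∈[0,5], y∈[2,4] → 5·2 = 10.
|A ∪ B| = 42 − 10 = 32.00.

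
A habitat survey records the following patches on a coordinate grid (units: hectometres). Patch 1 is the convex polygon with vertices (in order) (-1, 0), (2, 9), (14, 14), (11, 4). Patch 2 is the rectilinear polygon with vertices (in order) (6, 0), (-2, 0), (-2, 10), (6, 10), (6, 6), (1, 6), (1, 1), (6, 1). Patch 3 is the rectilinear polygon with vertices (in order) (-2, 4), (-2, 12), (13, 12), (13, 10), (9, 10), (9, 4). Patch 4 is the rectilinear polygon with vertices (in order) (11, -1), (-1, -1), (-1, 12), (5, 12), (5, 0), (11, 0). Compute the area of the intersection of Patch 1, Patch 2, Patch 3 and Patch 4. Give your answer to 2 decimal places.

12.97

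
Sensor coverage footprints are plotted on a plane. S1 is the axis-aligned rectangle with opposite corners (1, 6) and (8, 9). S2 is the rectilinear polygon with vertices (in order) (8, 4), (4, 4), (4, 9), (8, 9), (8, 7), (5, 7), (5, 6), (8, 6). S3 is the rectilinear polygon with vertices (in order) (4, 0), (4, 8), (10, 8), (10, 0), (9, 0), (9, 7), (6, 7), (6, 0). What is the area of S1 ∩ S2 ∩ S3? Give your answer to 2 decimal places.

5.00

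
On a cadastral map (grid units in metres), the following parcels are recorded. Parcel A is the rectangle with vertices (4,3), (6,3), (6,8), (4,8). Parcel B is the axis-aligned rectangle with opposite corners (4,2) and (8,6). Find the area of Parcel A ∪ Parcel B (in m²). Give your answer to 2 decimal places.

20.00

By inclusion–exclusion:
Individual areas: |Parcel A| = 10, |Parcel B| = 16.
|Parcel A∩Parcel B|: x∈[4,6], y∈[3,6] → 2·3 = 6.
|Parcel A ∪ Parcel B| = 26 − 6 = 20.00.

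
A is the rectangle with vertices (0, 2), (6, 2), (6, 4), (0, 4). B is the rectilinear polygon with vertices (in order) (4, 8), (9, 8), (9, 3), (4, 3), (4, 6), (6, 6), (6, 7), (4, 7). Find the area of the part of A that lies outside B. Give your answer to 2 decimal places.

10.00

|A| = 12, |A∩B| = 2.
|A ∖ B| = |A| − |A∩B| = 12 − 2 = 10.00.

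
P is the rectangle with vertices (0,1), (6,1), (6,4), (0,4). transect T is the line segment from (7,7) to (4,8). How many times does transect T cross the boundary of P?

0

The segment lies entirely outside P and never meets its boundary.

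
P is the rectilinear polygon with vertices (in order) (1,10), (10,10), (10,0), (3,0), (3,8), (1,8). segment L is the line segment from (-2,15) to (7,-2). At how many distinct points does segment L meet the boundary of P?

4

The segment meets the boundary at (5.941,0), (3,5.556), (1.706,8), (1,9.333).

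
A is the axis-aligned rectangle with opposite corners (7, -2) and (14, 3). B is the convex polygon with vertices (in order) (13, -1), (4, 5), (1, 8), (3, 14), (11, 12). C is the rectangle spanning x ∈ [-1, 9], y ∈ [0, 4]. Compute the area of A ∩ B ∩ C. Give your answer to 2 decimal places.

1.33

The intersection is the polygon with vertices (7,3), (9,3), (9,1.667).
By the shoelace formula its area is 1.33.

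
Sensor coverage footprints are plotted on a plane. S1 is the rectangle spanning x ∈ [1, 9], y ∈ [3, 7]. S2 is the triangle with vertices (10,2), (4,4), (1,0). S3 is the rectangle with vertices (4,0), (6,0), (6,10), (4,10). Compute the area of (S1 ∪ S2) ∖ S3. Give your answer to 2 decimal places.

32.90

|S1 ∪ S2| = 45.125.
|(S1 ∪ S2) ∩ S3| = 12.2222.
|(S1 ∪ S2) ∖ S3| = 45.125 − 12.2222 = 32.90.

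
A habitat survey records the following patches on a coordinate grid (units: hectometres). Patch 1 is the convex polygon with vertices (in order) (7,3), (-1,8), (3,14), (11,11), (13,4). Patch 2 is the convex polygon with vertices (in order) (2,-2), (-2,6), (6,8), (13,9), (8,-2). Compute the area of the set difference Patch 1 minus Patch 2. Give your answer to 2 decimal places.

|Patch 1| = 94, |Patch 1∩Patch 2| = 38.7391.
|Patch 1 ∖ Patch 2| = |Patch 1| − |Patch 1∩Patch 2| = 94 − 38.7391 = 55.26.

55.26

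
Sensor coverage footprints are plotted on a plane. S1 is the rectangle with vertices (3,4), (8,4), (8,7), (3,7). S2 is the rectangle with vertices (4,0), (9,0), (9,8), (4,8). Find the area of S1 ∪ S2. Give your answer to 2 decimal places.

By inclusion–exclusion:
Individual areas: |S1| = 15, |S2| = 40.
|S1∩S2|: x∈[4,8], y∈[4,7] → 4·3 = 12.
|S1 ∪ S2| = 55 − 12 = 43.00.

43.00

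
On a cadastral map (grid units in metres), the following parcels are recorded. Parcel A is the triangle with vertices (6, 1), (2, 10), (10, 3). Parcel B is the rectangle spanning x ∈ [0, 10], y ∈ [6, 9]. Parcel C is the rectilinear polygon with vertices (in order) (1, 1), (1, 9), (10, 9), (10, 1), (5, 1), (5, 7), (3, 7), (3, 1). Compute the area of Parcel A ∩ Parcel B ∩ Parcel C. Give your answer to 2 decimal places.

The intersection is the polygon with vertices (3.143,9), (6.571,6), (5,6), (5,7), (3.333,7), (2.444,9).
By the shoelace formula its area is 3.79.

3.79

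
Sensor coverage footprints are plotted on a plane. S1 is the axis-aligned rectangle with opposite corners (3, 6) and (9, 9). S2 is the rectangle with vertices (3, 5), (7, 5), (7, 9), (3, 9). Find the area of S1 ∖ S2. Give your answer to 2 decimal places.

|S1∩S2|: x∈[3,7], y∈[6,9] → 4·3 = 12.
|S1| = 18.
|S1 ∖ S2| = |S1| − |S1∩S2| = 18 − 12 = 6.00.

6.00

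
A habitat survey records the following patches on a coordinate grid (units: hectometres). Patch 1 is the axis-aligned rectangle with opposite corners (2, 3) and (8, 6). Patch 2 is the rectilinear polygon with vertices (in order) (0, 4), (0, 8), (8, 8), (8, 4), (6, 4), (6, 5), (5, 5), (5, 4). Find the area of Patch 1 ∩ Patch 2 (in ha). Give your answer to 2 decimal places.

The intersection is the polygon with vertices (8,4), (6,4), (6,5), (5,5), (5,4), (2,4), (2,6), (8,6).
By the shoelace formula its area is 11.00.

11.00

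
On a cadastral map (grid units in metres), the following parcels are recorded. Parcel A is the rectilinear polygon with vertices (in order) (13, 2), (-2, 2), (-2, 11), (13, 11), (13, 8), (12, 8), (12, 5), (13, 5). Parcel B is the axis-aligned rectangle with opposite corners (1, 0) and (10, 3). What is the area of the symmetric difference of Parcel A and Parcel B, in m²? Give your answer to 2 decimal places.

141.00

|Parcel A| = 132, |Parcel B| = 27, |Parcel A∩Parcel B| = 9.
|Parcel A △ Parcel B| = |Parcel A| + |Parcel B| − 2·|Parcel A∩Parcel B| = 132 + 27 − 18 = 141.00.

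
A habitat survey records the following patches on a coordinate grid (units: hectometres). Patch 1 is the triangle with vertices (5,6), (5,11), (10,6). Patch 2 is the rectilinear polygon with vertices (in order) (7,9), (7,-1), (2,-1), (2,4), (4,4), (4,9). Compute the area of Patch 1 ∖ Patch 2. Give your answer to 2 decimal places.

6.50

|Patch 1| = 12.5, |Patch 1∩Patch 2| = 6.
|Patch 1 ∖ Patch 2| = |Patch 1| − |Patch 1∩Patch 2| = 12.5 − 6 = 6.50.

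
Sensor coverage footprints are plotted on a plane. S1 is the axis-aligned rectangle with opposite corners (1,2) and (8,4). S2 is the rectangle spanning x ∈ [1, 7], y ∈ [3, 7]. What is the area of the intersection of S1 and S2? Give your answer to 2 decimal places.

|S1∩S2|: x∈[1,7], y∈[3,4] → 6·1 = 6.

6.00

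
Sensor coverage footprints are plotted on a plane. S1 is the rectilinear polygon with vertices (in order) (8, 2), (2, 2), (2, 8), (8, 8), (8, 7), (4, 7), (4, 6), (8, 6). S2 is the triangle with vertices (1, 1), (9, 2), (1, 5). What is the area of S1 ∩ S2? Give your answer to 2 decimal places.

The intersection is the polygon with vertices (2,2), (2,4.625), (8,2.375), (8,2).
By the shoelace formula its area is 9.00.

9.00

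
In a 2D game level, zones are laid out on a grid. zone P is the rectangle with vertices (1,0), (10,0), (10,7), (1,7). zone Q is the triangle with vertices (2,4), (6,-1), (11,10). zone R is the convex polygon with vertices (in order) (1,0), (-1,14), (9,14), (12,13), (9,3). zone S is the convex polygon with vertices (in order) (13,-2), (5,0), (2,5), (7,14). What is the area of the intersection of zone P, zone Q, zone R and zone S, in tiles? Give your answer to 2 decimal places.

24.01

The intersection is the polygon with vertices (4.265,1.224), (2.429,4.286), (6.5,7), (9.625,7), (9.63,6.986), (7.575,2.466).
By the shoelace formula its area is 24.01.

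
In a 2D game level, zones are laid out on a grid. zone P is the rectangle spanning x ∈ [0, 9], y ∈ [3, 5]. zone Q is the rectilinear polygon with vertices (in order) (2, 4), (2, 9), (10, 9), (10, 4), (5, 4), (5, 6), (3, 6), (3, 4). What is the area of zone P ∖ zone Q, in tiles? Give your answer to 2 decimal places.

|zone P| = 18, |zone P∩zone Q| = 5.
|zone P ∖ zone Q| = |zone P| − |zone P∩zone Q| = 18 − 5 = 13.00.

13.00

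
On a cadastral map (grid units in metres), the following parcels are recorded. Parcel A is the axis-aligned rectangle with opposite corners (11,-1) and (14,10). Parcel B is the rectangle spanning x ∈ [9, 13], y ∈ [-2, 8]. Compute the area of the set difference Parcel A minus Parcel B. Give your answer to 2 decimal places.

|Parcel A∩Parcel B|: x∈[11,13], y∈[-1,8] → 2·9 = 18.
|Parcel A| = 33.
|Parcel A ∖ Parcel B| = |Parcel A| − |Parcel A∩Parcel B| = 33 − 18 = 15.00.

15.00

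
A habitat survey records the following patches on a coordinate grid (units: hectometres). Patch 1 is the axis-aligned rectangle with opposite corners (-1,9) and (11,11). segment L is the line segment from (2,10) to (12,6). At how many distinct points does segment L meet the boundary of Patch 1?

The segment meets the boundary at (4.5,9).

1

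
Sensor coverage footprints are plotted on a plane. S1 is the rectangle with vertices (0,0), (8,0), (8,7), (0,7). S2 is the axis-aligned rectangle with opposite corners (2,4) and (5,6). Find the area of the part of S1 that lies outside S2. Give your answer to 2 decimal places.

|S1∩S2|: x∈[2,5], y∈[4,6] → 3·2 = 6.
|S1| = 56.
|S1 ∖ S2| = |S1| − |S1∩S2| = 56 − 6 = 50.00.

50.00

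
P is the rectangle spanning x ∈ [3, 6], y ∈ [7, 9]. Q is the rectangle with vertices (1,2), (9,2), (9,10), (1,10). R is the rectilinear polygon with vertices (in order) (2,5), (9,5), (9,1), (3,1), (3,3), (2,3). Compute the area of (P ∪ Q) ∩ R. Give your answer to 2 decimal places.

20.00

The region (P ∪ Q) ∩ R is the polygon with vertices (9,2), (3,2), (3,3), (2,3), (2,5), (9,5).
By the shoelace formula its area is 20.00.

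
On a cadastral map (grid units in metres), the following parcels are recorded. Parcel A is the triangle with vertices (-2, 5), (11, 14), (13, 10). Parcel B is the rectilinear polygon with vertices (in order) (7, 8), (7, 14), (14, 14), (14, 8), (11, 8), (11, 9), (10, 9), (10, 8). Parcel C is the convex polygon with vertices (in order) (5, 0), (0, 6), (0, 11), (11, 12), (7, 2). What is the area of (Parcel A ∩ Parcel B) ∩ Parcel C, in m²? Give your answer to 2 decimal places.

10.83

The region (Parcel A ∩ Parcel B) ∩ Parcel C is the polygon with vertices (7,8), (7,11.231), (7.674,11.698), (11,12), (9.769,8.923).
By the shoelace formula its area is 10.83.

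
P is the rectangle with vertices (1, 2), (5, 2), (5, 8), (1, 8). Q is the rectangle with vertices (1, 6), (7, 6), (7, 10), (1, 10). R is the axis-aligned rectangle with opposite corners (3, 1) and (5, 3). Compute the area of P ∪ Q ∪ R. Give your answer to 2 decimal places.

By inclusion–exclusion:
Individual areas: |P| = 24, |Q| = 24, |R| = 4.
|P∩Q|: x∈[1,5], y∈[6,8] → 4·2 = 8.
|P∩R|: x∈[3,5], y∈[2,3] → 2·1 = 2.
|Q∩R| = 0 (no overlap).
|P∩Q∩R| = 0.
|P ∪ Q ∪ R| = 52 − 10 + 0 = 42.00.

42.00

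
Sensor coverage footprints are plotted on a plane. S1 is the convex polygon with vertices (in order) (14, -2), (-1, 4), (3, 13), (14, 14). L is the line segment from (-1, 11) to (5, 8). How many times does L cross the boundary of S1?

The segment meets the boundary at (1.545,9.727).

1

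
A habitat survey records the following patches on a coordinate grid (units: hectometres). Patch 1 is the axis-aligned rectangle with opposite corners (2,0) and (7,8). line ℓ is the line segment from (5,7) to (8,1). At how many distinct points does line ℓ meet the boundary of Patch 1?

1

The segment meets the boundary at (7,3).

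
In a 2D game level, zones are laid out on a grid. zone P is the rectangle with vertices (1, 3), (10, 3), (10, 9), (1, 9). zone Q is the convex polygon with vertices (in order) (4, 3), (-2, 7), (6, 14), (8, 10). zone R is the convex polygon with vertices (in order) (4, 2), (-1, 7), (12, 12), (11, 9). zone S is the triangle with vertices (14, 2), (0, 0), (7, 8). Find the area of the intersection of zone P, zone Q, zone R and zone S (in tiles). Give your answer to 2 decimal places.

2.72

The intersection is the polygon with vertices (4,3), (3.132,3.579), (6.588,7.529).
By the shoelace formula its area is 2.72.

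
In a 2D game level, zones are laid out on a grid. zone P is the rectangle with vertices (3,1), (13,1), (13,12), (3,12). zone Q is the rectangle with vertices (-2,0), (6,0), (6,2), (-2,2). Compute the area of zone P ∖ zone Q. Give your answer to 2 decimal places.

107.00

|zone P∩zone Q|: x∈[3,6], y∈[1,2] → 3·1 = 3.
|zone P| = 110.
|zone P ∖ zone Q| = |zone P| − |zone P∩zone Q| = 110 − 3 = 107.00.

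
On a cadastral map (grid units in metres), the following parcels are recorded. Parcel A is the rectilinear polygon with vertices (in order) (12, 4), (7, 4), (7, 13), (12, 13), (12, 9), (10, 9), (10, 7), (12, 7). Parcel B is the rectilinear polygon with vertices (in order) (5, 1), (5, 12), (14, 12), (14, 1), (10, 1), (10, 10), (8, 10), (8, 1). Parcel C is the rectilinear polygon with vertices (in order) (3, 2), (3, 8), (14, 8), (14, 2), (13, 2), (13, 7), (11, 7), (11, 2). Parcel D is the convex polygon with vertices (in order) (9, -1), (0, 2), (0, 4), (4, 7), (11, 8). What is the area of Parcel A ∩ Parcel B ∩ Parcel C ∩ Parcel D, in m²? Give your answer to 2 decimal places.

4.83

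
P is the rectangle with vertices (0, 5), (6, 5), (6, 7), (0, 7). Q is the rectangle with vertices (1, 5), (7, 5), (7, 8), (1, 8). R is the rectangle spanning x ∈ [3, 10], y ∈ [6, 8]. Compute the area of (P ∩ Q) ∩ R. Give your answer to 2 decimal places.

The region (P ∩ Q) ∩ R is the polygon with vertices (6,6), (3,6), (3,7), (6,7).
By the shoelace formula its area is 3.00.

3.00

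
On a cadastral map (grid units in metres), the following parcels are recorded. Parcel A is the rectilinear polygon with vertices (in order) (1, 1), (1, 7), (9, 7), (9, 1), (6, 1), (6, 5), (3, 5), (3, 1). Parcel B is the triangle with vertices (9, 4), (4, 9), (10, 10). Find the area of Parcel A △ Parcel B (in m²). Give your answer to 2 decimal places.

44.50

|Parcel A| = 36, |Parcel B| = 17.5, |Parcel A∩Parcel B| = 4.5.
|Parcel A △ Parcel B| = |Parcel A| + |Parcel B| − 2·|Parcel A∩Parcel B| = 36 + 17.5 − 9 = 44.50.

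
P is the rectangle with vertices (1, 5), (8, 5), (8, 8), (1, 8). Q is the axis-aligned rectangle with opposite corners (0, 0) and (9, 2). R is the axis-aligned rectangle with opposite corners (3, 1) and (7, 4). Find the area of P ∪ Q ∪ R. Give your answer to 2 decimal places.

47.00

By inclusion–exclusion:
Individual areas: |P| = 21, |Q| = 18, |R| = 12.
|P∩Q| = 0 (no overlap).
|P∩R| = 0 (no overlap).
|Q∩R|: x∈[3,7], y∈[1,2] → 4·1 = 4.
|P∩Q∩R| = 0.
|P ∪ Q ∪ R| = 51 − 4 + 0 = 47.00.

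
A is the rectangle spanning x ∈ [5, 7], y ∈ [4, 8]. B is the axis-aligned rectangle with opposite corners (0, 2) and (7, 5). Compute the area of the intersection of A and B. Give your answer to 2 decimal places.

2.00

|A∩B|: x∈[5,7], y∈[4,5] → 2·1 = 2.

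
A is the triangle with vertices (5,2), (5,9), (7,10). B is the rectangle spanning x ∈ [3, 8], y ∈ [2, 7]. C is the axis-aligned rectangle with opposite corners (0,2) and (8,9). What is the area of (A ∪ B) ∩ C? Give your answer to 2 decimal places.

|A ∪ B| = 28.875.
|(A ∪ B) ∩ C| = 28.00.

28.00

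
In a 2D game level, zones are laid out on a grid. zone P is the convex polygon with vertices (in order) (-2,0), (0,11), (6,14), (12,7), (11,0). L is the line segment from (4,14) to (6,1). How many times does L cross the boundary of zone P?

The segment meets the boundary at (4.143,13.071).

1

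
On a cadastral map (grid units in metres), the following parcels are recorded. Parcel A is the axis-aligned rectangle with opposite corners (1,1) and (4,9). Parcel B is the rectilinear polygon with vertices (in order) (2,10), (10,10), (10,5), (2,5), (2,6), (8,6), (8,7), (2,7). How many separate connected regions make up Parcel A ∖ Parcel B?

1

Parcel A ∖ Parcel B is a single connected region.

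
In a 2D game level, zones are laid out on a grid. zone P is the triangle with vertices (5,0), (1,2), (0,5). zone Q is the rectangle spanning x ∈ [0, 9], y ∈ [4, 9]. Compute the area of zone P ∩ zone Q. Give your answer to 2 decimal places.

The intersection is the polygon with vertices (0,5), (1,4), (0.333,4).
By the shoelace formula its area is 0.33.

0.33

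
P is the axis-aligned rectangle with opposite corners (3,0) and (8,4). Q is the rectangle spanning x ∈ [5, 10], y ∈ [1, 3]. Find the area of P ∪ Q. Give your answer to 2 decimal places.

24.00

By inclusion–exclusion:
Individual areas: |P| = 20, |Q| = 10.
|P∩Q|: x∈[5,8], y∈[1,3] → 3·2 = 6.
|P ∪ Q| = 30 − 6 = 24.00.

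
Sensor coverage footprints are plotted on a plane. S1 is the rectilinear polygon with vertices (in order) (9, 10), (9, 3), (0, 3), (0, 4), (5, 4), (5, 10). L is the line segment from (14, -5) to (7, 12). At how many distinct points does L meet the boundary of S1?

The segment meets the boundary at (7.824,10), (9,7.143).

2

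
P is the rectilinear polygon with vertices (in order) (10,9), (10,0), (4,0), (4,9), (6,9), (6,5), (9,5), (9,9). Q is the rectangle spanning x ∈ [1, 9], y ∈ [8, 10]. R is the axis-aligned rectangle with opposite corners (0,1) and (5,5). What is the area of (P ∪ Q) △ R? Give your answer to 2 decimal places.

|P ∪ Q| = 56.
|(P ∪ Q) ∩ R| = 4.
|(P ∪ Q) △ R| = 56 + 20 − 8 = 68.00.

68.00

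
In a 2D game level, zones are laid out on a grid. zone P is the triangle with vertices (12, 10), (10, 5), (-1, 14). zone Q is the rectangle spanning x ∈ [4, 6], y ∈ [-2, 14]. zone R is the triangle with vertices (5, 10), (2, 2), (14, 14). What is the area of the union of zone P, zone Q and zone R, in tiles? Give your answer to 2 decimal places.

73.14

By inclusion–exclusion:
Individual areas: |zone P| = 36.5, |zone Q| = 32, |zone R| = 30.
|zone P∩zone Q| = 6.1259.
|zone P∩zone R| = 12.0003.
|zone Q∩zone R| = 8.8889.
|zone P∩zone Q∩zone R| = 1.659.
|zone P ∪ zone Q ∪ zone R| = 98.5 − 27.015 + 1.659 = 73.14.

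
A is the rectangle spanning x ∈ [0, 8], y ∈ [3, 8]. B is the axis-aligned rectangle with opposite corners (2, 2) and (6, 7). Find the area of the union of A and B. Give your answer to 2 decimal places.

44.00

By inclusion–exclusion:
Individual areas: |A| = 40, |B| = 20.
|A∩B|: x∈[2,6], y∈[3,7] → 4·4 = 16.
|A ∪ B| = 60 − 16 = 44.00.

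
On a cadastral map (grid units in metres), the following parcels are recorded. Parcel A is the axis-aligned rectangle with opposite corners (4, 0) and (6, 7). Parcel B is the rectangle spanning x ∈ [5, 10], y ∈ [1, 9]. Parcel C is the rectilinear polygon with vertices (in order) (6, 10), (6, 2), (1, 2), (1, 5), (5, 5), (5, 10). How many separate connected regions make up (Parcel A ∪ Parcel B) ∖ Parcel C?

2

(Parcel A ∪ Parcel B) ∖ Parcel C splits into 2 disjoint pieces (area 36, area 2).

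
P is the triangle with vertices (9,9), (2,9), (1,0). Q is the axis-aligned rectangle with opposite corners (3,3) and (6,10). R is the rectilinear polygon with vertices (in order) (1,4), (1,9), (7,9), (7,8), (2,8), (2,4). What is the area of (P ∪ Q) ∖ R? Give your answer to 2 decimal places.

31.17

|P ∪ Q| = 37.5625.
|(P ∪ Q) ∩ R| = 6.3889.
|(P ∪ Q) ∖ R| = 37.5625 − 6.3889 = 31.17.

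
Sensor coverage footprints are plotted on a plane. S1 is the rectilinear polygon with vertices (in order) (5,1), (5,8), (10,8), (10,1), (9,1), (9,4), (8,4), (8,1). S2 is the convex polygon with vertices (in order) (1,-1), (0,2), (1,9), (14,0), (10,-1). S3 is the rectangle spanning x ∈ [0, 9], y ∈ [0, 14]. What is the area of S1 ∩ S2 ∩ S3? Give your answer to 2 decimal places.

12.59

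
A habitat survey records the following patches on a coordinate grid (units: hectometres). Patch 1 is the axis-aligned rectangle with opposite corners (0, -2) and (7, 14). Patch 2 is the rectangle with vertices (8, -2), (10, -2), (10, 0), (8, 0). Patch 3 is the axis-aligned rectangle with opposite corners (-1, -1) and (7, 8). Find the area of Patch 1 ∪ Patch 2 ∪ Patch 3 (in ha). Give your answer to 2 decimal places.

125.00

By inclusion–exclusion:
Individual areas: |Patch 1| = 112, |Patch 2| = 4, |Patch 3| = 72.
|Patch 1∩Patch 2| = 0 (no overlap).
|Patch 1∩Patch 3|: x∈[0,7], y∈[-1,8] → 7·9 = 63.
|Patch 2∩Patch 3| = 0 (no overlap).
|Patch 1∩Patch 2∩Patch 3| = 0.
|Patch 1 ∪ Patch 2 ∪ Patch 3| = 188 − 63 + 0 = 125.00.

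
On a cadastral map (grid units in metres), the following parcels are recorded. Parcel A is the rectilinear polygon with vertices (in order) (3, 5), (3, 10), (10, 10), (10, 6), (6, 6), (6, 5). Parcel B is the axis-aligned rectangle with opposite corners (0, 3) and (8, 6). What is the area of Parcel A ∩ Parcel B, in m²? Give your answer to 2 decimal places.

3.00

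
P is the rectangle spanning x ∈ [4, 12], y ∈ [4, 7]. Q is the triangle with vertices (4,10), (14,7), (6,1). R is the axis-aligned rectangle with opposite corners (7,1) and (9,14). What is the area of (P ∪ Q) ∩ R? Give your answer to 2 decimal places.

The region (P ∪ Q) ∩ R is the polygon with vertices (7,1.75), (7,9.1), (9,8.5), (9,3.25).
By the shoelace formula its area is 12.60.

12.60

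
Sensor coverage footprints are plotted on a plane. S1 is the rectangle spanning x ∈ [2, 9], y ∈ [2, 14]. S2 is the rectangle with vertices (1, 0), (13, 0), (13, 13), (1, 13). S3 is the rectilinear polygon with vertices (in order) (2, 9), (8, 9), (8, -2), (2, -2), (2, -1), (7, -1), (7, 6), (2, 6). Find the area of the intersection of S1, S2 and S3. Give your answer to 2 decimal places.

22.00

The intersection is the polygon with vertices (7,2), (7,6), (2,6), (2,9), (8,9), (8,2).
By the shoelace formula its area is 22.00.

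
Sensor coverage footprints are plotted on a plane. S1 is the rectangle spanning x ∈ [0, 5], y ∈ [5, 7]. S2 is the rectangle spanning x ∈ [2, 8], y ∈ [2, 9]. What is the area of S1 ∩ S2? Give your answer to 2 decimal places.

|S1∩S2|: x∈[2,5], y∈[5,7] → 3·2 = 6.

6.00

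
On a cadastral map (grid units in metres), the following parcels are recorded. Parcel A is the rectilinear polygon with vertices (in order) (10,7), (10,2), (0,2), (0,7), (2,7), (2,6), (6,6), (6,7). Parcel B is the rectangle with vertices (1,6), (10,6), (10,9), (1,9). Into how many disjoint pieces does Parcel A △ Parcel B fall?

Parcel A △ Parcel B is a single connected region.

1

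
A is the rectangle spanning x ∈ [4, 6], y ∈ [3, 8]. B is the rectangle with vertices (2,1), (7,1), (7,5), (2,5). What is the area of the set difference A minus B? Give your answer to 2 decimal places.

|A∩B|: x∈[4,6], y∈[3,5] → 2·2 = 4.
|A| = 10.
|A ∖ B| = |A| − |A∩B| = 10 − 4 = 6.00.

6.00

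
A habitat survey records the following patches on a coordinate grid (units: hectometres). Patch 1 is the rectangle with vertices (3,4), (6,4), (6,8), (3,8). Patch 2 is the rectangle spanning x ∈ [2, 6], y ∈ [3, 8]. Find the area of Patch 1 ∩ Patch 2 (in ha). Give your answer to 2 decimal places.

12.00

|Patch 1∩Patch 2|: x∈[3,6], y∈[4,8] → 3·4 = 12.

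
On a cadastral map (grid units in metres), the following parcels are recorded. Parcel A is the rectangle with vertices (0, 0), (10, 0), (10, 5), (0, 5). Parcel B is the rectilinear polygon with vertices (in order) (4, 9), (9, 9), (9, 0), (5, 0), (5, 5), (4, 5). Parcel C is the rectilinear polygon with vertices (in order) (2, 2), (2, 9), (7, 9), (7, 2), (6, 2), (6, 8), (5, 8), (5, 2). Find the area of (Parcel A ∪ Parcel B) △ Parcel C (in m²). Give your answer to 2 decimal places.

|Parcel A ∪ Parcel B| = 70.
|(Parcel A ∪ Parcel B) ∩ Parcel C| = 21.
|(Parcel A ∪ Parcel B) △ Parcel C| = 70 + 29 − 42 = 57.00.

57.00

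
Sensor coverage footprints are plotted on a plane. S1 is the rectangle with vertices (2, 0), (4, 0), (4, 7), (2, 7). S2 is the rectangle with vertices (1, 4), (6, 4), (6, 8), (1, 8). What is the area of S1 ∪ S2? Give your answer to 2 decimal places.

28.00

By inclusion–exclusion:
Individual areas: |S1| = 14, |S2| = 20.
|S1∩S2|: x∈[2,4], y∈[4,7] → 2·3 = 6.
|S1 ∪ S2| = 34 − 6 = 28.00.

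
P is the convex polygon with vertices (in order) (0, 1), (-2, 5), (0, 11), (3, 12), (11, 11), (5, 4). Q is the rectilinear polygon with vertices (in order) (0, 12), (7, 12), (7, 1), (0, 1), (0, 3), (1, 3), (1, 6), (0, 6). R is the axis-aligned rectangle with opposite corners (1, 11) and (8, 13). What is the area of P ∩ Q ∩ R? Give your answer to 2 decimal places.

4.33

The intersection is the polygon with vertices (7,11.5), (7,11), (1,11), (1,11.333), (3,12).
By the shoelace formula its area is 4.33.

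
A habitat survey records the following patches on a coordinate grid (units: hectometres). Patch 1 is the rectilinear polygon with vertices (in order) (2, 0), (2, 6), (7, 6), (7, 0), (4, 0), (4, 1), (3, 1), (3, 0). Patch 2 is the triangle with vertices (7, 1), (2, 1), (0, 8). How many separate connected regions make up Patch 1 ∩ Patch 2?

Patch 1 ∩ Patch 2 is a single connected region.

1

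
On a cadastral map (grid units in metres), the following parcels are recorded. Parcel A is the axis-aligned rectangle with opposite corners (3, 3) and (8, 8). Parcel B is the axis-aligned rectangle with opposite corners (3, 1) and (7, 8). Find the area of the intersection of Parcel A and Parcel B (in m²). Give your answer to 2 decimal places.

|Parcel A∩Parcel B|: x∈[3,7], y∈[3,8] → 4·5 = 20.

20.00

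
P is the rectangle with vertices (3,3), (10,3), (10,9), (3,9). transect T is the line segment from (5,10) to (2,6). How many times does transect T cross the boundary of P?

2

The segment meets the boundary at (3,7.333), (4.25,9).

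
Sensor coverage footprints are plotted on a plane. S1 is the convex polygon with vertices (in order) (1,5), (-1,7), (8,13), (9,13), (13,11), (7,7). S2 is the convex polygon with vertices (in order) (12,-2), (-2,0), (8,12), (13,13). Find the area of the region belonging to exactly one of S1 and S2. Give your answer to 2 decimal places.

|S1| = 49, |S2| = 131, |S1∩S2| = 25.3631.
|S1 △ S2| = |S1| + |S2| − 2·|S1∩S2| = 49 + 131 − 50.7262 = 129.27.

129.27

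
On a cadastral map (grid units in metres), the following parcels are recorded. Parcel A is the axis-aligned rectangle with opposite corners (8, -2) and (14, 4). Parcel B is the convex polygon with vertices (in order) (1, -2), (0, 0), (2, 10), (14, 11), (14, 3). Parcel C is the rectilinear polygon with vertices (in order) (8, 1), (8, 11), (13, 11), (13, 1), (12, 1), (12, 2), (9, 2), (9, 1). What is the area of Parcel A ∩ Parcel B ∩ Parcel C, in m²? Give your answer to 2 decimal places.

10.50

The intersection is the polygon with vertices (11.4,2), (9,2), (9,1.077), (8.8,1), (8,1), (8,4), (13,4), (13,2.615).
By the shoelace formula its area is 10.50.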